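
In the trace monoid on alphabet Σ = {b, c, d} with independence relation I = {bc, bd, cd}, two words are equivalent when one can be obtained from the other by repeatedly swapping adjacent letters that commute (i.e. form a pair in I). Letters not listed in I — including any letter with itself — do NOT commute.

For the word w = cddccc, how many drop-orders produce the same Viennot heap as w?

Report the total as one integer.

drop 0:c onto floor
drop 1:d onto floor
drop 2:d onto {1:d}
drop 3:c onto {0:c}
drop 4:c onto {3:c}
drop 5:c onto {4:c}
ground layer = {0:c, 1:d}
drop-orders for the pieces not yet dropped (sum over which currently-grounded one goes next):
  1 to go: {2} 1  {5} 1
  2 to go: {1,2} 1  {2,5} 2  {4,5} 1
  3 to go: {1,2,5} 3  {2,4,5} 3  {3,4,5} 1
  4 to go: {0,3,4,5} 1  {1,2,4,5} 6  {2,3,4,5} 4
  if 0:c drops first: 10 orders
  if 1:d drops first: 5 orders
heap linearizations: 15

15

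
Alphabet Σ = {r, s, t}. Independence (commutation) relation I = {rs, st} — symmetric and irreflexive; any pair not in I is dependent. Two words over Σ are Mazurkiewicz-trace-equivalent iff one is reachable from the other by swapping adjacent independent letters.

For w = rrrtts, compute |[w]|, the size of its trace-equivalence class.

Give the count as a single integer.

6

0(r) covers ∅
1(r) covers 0:r
2(r) covers 1:r
3(t) covers 2:r
4(t) covers 3:t
5(s) covers ∅
floor of heap: 0:r, 5:s
completions by unplaced set U, small U first (add the entries for U minus each lowest piece of U):
  |U|=1: {4}:1  {5}:1
  |U|=2: {3,4}:1  {4,5}:2
  |U|=3: {2,3,4}:1  {3,4,5}:3
  |U|=4: {1,2,3,4}:1  {2,3,4,5}:4
  start at 0(r): 5
  start at 5(s): 1
sum over floor = 6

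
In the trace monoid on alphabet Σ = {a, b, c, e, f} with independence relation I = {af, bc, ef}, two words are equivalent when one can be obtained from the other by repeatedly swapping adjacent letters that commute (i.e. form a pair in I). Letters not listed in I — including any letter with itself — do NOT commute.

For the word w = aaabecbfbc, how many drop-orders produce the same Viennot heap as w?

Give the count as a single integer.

piece 0:a — minimal
piece 1:a rests on {0:a}
piece 2:a rests on {1:a}
piece 3:b rests on {2:a}
piece 4:e rests on {3:b}
piece 5:c rests on {4:e}
piece 6:b rests on {4:e}
piece 7:f rests on {5:c, 6:b}
piece 8:b rests on {7:f}
piece 9:c rests on {7:f}
minimal pieces: {0:a}
ways to finish when only these pieces remain (= sum over removing one remaining piece with nothing left below it):
  1 left: {8}→1  {9}→1
  2 left: {8,9}→2
  3 left: {7,8,9}→2
  4 left: {5,7,8,9}→2  {6,7,8,9}→2
  5 left: {5,6,7,8,9}→4
  6 left: {4,5,6,7,8,9}→4
  7 left: {3,4,5,6,7,8,9}→4
  8 left: {2,3,4,5,6,7,8,9}→4
  placing 0:a first → 4 extensions

4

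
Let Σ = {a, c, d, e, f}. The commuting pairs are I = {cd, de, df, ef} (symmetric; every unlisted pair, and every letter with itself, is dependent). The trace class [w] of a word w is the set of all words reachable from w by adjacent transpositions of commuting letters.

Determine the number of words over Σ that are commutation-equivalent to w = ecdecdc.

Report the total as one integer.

piece 0:e — minimal
piece 1:c rests on {0:e}
piece 2:d — minimal
piece 3:e rests on {1:c}
piece 4:c rests on {3:e}
piece 5:d rests on {2:d}
piece 6:c rests on {4:c}
minimal pieces: {0:e, 2:d}
ways to finish when only these pieces remain (= sum over removing one remaining piece with nothing left below it):
  1 left: {5}→1  {6}→1
  2 left: {2,5}→1  {4,6}→1  {5,6}→2
  3 left: {2,5,6}→3  {3,4,6}→1  {4,5,6}→3
  4 left: {1,3,4,6}→1  {2,4,5,6}→6  {3,4,5,6}→4
  5 left: {0,1,3,4,6}→1  {1,3,4,5,6}→5  {2,3,4,5,6}→10
  placing 0:e first → 15 extensions
  placing 2:d first → 6 extensions
total linear extensions = 21

21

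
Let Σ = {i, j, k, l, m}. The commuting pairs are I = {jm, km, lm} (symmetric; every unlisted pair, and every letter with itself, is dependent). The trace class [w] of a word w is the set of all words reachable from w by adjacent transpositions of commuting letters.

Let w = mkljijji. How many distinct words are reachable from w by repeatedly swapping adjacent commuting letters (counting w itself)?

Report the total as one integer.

#0=m has no predecessor
#1=k has no predecessor
#2=l depends on [1:k]
#3=j depends on [2:l]
#4=i depends on [0:m, 3:j]
#5=j depends on [4:i]
#6=j depends on [5:j]
#7=i depends on [6:j]
sources: [0:m, 1:k]
N(rest) = Σ N(rest − s) over sources s of rest; N(one piece) = 1:
  size 1 → [7]=1
  size 2 → [6,7]=1
  size 3 → [5,6,7]=1
  size 4 → [4,5,6,7]=1
  size 5 → [0,4,5,6,7]=1  [3,4,5,6,7]=1
  size 6 → [0,3,4,5,6,7]=2  [2,3,4,5,6,7]=1
  first=0(m) contributes 1
  first=1(k) contributes 3
|[w]| = 4

4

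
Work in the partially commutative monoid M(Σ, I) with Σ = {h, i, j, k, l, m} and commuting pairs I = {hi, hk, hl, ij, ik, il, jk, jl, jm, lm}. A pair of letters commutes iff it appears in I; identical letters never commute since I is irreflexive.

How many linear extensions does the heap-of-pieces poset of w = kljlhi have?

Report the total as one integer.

60

drop 0:k onto floor
drop 1:l onto {0:k}
drop 2:j onto floor
drop 3:l onto {1:l}
drop 4:h onto {2:j}
drop 5:i onto floor
ground layer = {0:k, 2:j, 5:i}
drop-orders for the pieces not yet dropped (sum over which currently-grounded one goes next):
  1 to go: {3} 1  {4} 1  {5} 1
  2 to go: {1,3} 1  {2,4} 1  {3,4} 2  {3,5} 2  {4,5} 2
  3 to go: {0,1,3} 1  {1,3,4} 3  {1,3,5} 3  {2,3,4} 3  {2,4,5} 3  {3,4,5} 6
  4 to go: {0,1,3,4} 4  {0,1,3,5} 4  {1,2,3,4} 6  {1,3,4,5} 12  {2,3,4,5} 12
  if 0:k drops first: 30 orders
  if 2:j drops first: 20 orders
  if 5:i drops first: 10 orders
heap linearizations: 60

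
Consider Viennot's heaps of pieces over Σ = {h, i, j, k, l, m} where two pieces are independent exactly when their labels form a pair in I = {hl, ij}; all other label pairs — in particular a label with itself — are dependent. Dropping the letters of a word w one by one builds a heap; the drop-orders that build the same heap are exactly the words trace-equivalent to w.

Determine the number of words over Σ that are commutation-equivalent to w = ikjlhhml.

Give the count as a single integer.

3

piece 0:i — minimal
piece 1:k rests on {0:i}
piece 2:j rests on {1:k}
piece 3:l rests on {2:j}
piece 4:h rests on {2:j}
piece 5:h rests on {4:h}
piece 6:m rests on {3:l, 5:h}
piece 7:l rests on {6:m}
minimal pieces: {0:i}
ways to finish when only these pieces remain (= sum over removing one remaining piece with nothing left below it):
  1 left: {7}→1
  2 left: {6,7}→1
  3 left: {3,6,7}→1  {5,6,7}→1
  4 left: {3,5,6,7}→2  {4,5,6,7}→1
  5 left: {3,4,5,6,7}→3
  6 left: {2,3,4,5,6,7}→3
  placing 0:i first → 3 extensions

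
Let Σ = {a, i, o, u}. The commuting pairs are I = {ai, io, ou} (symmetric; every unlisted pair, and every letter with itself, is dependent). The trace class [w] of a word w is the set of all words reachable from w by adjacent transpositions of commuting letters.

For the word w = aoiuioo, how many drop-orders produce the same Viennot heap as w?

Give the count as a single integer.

30

0(a) covers ∅
1(o) covers 0:a
2(i) covers ∅
3(u) covers 0:a, 2:i
4(i) covers 3:u
5(o) covers 1:o
6(o) covers 5:o
floor of heap: 0:a, 2:i
completions by unplaced set U, small U first (add the entries for U minus each lowest piece of U):
  |U|=1: {4}:1  {6}:1
  |U|=2: {3,4}:1  {4,6}:2  {5,6}:1
  |U|=3: {1,5,6}:1  {2,3,4}:1  {3,4,6}:3  {4,5,6}:3
  |U|=4: {1,4,5,6}:4  {2,3,4,6}:4  {3,4,5,6}:6
  |U|=5: {1,3,4,5,6}:10  {2,3,4,5,6}:10
  start at 0(a): 20
  start at 2(i): 10
sum over floor = 30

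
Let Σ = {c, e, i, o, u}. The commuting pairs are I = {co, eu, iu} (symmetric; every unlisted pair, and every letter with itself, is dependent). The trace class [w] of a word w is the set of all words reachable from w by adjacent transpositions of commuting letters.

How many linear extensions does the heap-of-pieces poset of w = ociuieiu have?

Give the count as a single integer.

0(o) covers ∅
1(c) covers ∅
2(i) covers 0:o, 1:c
3(u) covers 0:o, 1:c
4(i) covers 2:i
5(e) covers 4:i
6(i) covers 5:e
7(u) covers 3:u
floor of heap: 0:o, 1:c
completions by unplaced set U, small U first (add the entries for U minus each lowest piece of U):
  |U|=1: {6}:1  {7}:1
  |U|=2: {3,7}:1  {5,6}:1  {6,7}:2
  |U|=3: {3,6,7}:3  {4,5,6}:1  {5,6,7}:3
  |U|=4: {2,4,5,6}:1  {3,5,6,7}:6  {4,5,6,7}:4
  |U|=5: {2,4,5,6,7}:5  {3,4,5,6,7}:10
  |U|=6: {2,3,4,5,6,7}:15
  start at 0(o): 15
  start at 1(c): 15
sum over floor = 30

30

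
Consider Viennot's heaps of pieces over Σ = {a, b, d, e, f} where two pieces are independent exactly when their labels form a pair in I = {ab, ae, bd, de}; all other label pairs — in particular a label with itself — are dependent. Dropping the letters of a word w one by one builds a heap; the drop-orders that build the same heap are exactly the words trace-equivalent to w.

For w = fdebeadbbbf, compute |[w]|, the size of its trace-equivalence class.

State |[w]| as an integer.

84

#0=f has no predecessor
#1=d depends on [0:f]
#2=e depends on [0:f]
#3=b depends on [2:e]
#4=e depends on [3:b]
#5=a depends on [1:d]
#6=d depends on [5:a]
#7=b depends on [4:e]
#8=b depends on [7:b]
#9=b depends on [8:b]
#10=f depends on [6:d, 9:b]
sources: [0:f]
N(rest) = Σ N(rest − s) over sources s of rest; N(one piece) = 1:
  size 1 → [10]=1
  size 2 → [6,10]=1  [9,10]=1
  size 3 → [5,6,10]=1  [6,9,10]=2  [8,9,10]=1
  size 4 → [1,5,6,10]=1  [5,6,9,10]=3  [6,8,9,10]=3  [7,8,9,10]=1
  size 5 → [1,5,6,9,10]=4  [4,7,8,9,10]=1  [5,6,8,9,10]=6  [6,7,8,9,10]=4
  size 6 → [1,5,6,8,9,10]=10  [3,4,7,8,9,10]=1  [4,6,7,8,9,10]=5  [5,6,7,8,9,10]=10
  size 7 → [1,5,6,7,8,9,10]=20  [2,3,4,7,8,9,10]=1  [3,4,6,7,8,9,10]=6  [4,5,6,7,8,9,10]=15
  size 8 → [1,4,5,6,7,8,9,10]=35  [2,3,4,6,7,8,9,10]=7  [3,4,5,6,7,8,9,10]=21
  size 9 → [1,3,4,5,6,7,8,9,10]=56  [2,3,4,5,6,7,8,9,10]=28
  first=0(f) contributes 84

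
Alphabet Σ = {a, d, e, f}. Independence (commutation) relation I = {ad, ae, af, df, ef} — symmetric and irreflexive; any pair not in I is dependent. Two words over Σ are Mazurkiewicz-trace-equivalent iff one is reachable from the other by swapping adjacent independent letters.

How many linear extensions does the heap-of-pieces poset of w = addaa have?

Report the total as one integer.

drop 0:a onto floor
drop 1:d onto floor
drop 2:d onto {1:d}
drop 3:a onto {0:a}
drop 4:a onto {3:a}
ground layer = {0:a, 1:d}
drop-orders for the pieces not yet dropped (sum over which currently-grounded one goes next):
  1 to go: {2} 1  {4} 1
  2 to go: {1,2} 1  {2,4} 2  {3,4} 1
  3 to go: {0,3,4} 1  {1,2,4} 3  {2,3,4} 3
  if 0:a drops first: 6 orders
  if 1:d drops first: 4 orders
heap linearizations: 10

10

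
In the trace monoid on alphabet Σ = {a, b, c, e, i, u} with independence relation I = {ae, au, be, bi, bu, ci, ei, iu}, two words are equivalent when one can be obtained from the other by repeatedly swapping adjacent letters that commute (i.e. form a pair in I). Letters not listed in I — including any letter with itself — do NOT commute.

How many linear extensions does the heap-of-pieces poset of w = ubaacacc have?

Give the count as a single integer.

#0=u has no predecessor
#1=b has no predecessor
#2=a depends on [1:b]
#3=a depends on [2:a]
#4=c depends on [0:u, 3:a]
#5=a depends on [4:c]
#6=c depends on [5:a]
#7=c depends on [6:c]
sources: [0:u, 1:b]
N(rest) = Σ N(rest − s) over sources s of rest; N(one piece) = 1:
  size 1 → [7]=1
  size 2 → [6,7]=1
  size 3 → [5,6,7]=1
  size 4 → [4,5,6,7]=1
  size 5 → [0,4,5,6,7]=1  [3,4,5,6,7]=1
  size 6 → [0,3,4,5,6,7]=2  [2,3,4,5,6,7]=1
  first=0(u) contributes 1
  first=1(b) contributes 3
|[w]| = 4

4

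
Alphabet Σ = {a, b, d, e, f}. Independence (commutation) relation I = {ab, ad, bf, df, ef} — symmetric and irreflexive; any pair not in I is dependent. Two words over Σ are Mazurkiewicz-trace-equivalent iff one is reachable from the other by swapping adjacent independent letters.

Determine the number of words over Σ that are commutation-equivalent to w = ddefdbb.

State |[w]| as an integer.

7

#0=d has no predecessor
#1=d depends on [0:d]
#2=e depends on [1:d]
#3=f has no predecessor
#4=d depends on [2:e]
#5=b depends on [4:d]
#6=b depends on [5:b]
sources: [0:d, 3:f]
N(rest) = Σ N(rest − s) over sources s of rest; N(one piece) = 1:
  size 1 → [3]=1  [6]=1
  size 2 → [3,6]=2  [5,6]=1
  size 3 → [3,5,6]=3  [4,5,6]=1
  size 4 → [2,4,5,6]=1  [3,4,5,6]=4
  size 5 → [1,2,4,5,6]=1  [2,3,4,5,6]=5
  first=0(d) contributes 6
  first=3(f) contributes 1
|[w]| = 7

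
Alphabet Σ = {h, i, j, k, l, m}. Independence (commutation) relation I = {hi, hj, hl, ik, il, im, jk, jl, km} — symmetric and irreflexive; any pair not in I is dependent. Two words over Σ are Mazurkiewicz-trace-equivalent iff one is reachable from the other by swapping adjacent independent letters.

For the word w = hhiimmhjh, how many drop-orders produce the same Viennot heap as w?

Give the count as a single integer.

64

0(h) covers ∅
1(h) covers 0:h
2(i) covers ∅
3(i) covers 2:i
4(m) covers 1:h
5(m) covers 4:m
6(h) covers 5:m
7(j) covers 3:i, 5:m
8(h) covers 6:h
floor of heap: 0:h, 2:i
completions by unplaced set U, small U first (add the entries for U minus each lowest piece of U):
  |U|=1: {7}:1  {8}:1
  |U|=2: {3,7}:1  {6,8}:1  {7,8}:2
  |U|=3: {2,3,7}:1  {3,7,8}:3  {6,7,8}:3
  |U|=4: {2,3,7,8}:4  {3,6,7,8}:6  {5,6,7,8}:3
  |U|=5: {2,3,6,7,8}:10  {3,5,6,7,8}:9  {4,5,6,7,8}:3
  |U|=6: {1,4,5,6,7,8}:3  {2,3,5,6,7,8}:19  {3,4,5,6,7,8}:12
  |U|=7: {0,1,4,5,6,7,8}:3  {1,3,4,5,6,7,8}:15  {2,3,4,5,6,7,8}:31
  start at 0(h): 46
  start at 2(i): 18
sum over floor = 64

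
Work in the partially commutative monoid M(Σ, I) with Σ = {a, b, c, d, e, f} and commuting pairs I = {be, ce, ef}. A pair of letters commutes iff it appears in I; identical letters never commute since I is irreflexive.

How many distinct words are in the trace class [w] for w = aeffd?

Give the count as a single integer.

3

drop 0:a onto floor
drop 1:e onto {0:a}
drop 2:f onto {0:a}
drop 3:f onto {2:f}
drop 4:d onto {1:e, 3:f}
ground layer = {0:a}
drop-orders for the pieces not yet dropped (sum over which currently-grounded one goes next):
  1 to go: {4} 1
  2 to go: {1,4} 1  {3,4} 1
  3 to go: {1,3,4} 2  {2,3,4} 1
  if 0:a drops first: 3 orders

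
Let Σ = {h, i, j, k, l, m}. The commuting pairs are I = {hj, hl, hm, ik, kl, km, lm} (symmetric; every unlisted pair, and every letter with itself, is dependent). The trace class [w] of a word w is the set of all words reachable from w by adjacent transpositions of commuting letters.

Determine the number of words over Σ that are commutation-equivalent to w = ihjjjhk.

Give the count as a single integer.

10

#0=i has no predecessor
#1=h depends on [0:i]
#2=j depends on [0:i]
#3=j depends on [2:j]
#4=j depends on [3:j]
#5=h depends on [1:h]
#6=k depends on [4:j, 5:h]
sources: [0:i]
N(rest) = Σ N(rest − s) over sources s of rest; N(one piece) = 1:
  size 1 → [6]=1
  size 2 → [4,6]=1  [5,6]=1
  size 3 → [1,5,6]=1  [3,4,6]=1  [4,5,6]=2
  size 4 → [1,4,5,6]=3  [2,3,4,6]=1  [3,4,5,6]=3
  size 5 → [1,3,4,5,6]=6  [2,3,4,5,6]=4
  first=0(i) contributes 10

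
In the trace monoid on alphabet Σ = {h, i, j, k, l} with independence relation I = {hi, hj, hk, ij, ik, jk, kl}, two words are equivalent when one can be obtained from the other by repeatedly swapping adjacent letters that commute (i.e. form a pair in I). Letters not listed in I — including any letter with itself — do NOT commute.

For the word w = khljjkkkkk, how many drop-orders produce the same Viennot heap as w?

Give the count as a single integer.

piece 0:k — minimal
piece 1:h — minimal
piece 2:l rests on {1:h}
piece 3:j rests on {2:l}
piece 4:j rests on {3:j}
piece 5:k rests on {0:k}
piece 6:k rests on {5:k}
piece 7:k rests on {6:k}
piece 8:k rests on {7:k}
piece 9:k rests on {8:k}
minimal pieces: {0:k, 1:h}
ways to finish when only these pieces remain (= sum over removing one remaining piece with nothing left below it):
  1 left: {4}→1  {9}→1
  2 left: {3,4}→1  {4,9}→2  {8,9}→1
  3 left: {2,3,4}→1  {3,4,9}→3  {4,8,9}→3  {7,8,9}→1
  4 left: {1,2,3,4}→1  {2,3,4,9}→4  {3,4,8,9}→6  {4,7,8,9}→4  {6,7,8,9}→1
  5 left: {1,2,3,4,9}→5  {2,3,4,8,9}→10  {3,4,7,8,9}→10  {4,6,7,8,9}→5  {5,6,7,8,9}→1
  6 left: {0,5,6,7,8,9}→1  {1,2,3,4,8,9}→15  {2,3,4,7,8,9}→20  {3,4,6,7,8,9}→15  {4,5,6,7,8,9}→6
  7 left: {0,4,5,6,7,8,9}→7  {1,2,3,4,7,8,9}→35  {2,3,4,6,7,8,9}→35  {3,4,5,6,7,8,9}→21
  8 left: {0,3,4,5,6,7,8,9}→28  {1,2,3,4,6,7,8,9}→70  {2,3,4,5,6,7,8,9}→56
  placing 0:k first → 126 extensions
  placing 1:h first → 84 extensions
total linear extensions = 210

210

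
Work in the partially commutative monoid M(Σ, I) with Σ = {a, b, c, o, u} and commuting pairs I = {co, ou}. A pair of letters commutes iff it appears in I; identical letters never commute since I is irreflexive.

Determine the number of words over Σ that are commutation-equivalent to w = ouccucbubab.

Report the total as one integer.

6

piece 0:o — minimal
piece 1:u — minimal
piece 2:c rests on {1:u}
piece 3:c rests on {2:c}
piece 4:u rests on {3:c}
piece 5:c rests on {4:u}
piece 6:b rests on {0:o, 5:c}
piece 7:u rests on {6:b}
piece 8:b rests on {7:u}
piece 9:a rests on {8:b}
piece 10:b rests on {9:a}
minimal pieces: {0:o, 1:u}
ways to finish when only these pieces remain (= sum over removing one remaining piece with nothing left below it):
  1 left: {10}→1
  2 left: {9,10}→1
  3 left: {8,9,10}→1
  4 left: {7,8,9,10}→1
  5 left: {6,7,8,9,10}→1
  6 left: {0,6,7,8,9,10}→1  {5,6,7,8,9,10}→1
  7 left: {0,5,6,7,8,9,10}→2  {4,5,6,7,8,9,10}→1
  8 left: {0,4,5,6,7,8,9,10}→3  {3,4,5,6,7,8,9,10}→1
  9 left: {0,3,4,5,6,7,8,9,10}→4  {2,3,4,5,6,7,8,9,10}→1
  placing 0:o first → 1 extensions
  placing 1:u first → 5 extensions
total linear extensions = 6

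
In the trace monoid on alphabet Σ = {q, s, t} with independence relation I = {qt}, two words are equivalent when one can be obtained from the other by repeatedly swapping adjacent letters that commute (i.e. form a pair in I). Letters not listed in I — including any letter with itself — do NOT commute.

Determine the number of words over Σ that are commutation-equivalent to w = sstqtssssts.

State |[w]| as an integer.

0(s) covers ∅
1(s) covers 0:s
2(t) covers 1:s
3(q) covers 1:s
4(t) covers 2:t
5(s) covers 3:q, 4:t
6(s) covers 5:s
7(s) covers 6:s
8(s) covers 7:s
9(t) covers 8:s
10(s) covers 9:t
floor of heap: 0:s
completions by unplaced set U, small U first (add the entries for U minus each lowest piece of U):
  |U|=1: {10}:1
  |U|=2: {9,10}:1
  |U|=3: {8,9,10}:1
  |U|=4: {7,8,9,10}:1
  |U|=5: {6,7,8,9,10}:1
  |U|=6: {5,6,7,8,9,10}:1
  |U|=7: {3,5,6,7,8,9,10}:1  {4,5,6,7,8,9,10}:1
  |U|=8: {2,4,5,6,7,8,9,10}:1  {3,4,5,6,7,8,9,10}:2
  |U|=9: {2,3,4,5,6,7,8,9,10}:3
  start at 0(s): 3

3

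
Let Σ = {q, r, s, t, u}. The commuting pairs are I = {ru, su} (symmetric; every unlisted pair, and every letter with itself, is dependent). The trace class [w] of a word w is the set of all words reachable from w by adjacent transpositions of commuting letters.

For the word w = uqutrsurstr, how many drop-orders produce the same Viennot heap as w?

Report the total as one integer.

5

drop 0:u onto floor
drop 1:q onto {0:u}
drop 2:u onto {1:q}
drop 3:t onto {2:u}
drop 4:r onto {3:t}
drop 5:s onto {4:r}
drop 6:u onto {3:t}
drop 7:r onto {5:s}
drop 8:s onto {7:r}
drop 9:t onto {6:u, 8:s}
drop 10:r onto {9:t}
ground layer = {0:u}
drop-orders for the pieces not yet dropped (sum over which currently-grounded one goes next):
  1 to go: {10} 1
  2 to go: {9,10} 1
  3 to go: {6,9,10} 1  {8,9,10} 1
  4 to go: {6,8,9,10} 2  {7,8,9,10} 1
  5 to go: {5,7,8,9,10} 1  {6,7,8,9,10} 3
  6 to go: {4,5,7,8,9,10} 1  {5,6,7,8,9,10} 4
  7 to go: {4,5,6,7,8,9,10} 5
  8 to go: {3,4,5,6,7,8,9,10} 5
  9 to go: {2,3,4,5,6,7,8,9,10} 5
  if 0:u drops first: 5 orders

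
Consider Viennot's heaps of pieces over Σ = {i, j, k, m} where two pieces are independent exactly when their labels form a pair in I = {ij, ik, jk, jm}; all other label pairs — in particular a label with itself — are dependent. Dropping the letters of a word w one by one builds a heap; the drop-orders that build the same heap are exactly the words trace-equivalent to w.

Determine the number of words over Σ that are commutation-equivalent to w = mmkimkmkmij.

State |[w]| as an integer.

#0=m has no predecessor
#1=m depends on [0:m]
#2=k depends on [1:m]
#3=i depends on [1:m]
#4=m depends on [2:k, 3:i]
#5=k depends on [4:m]
#6=m depends on [5:k]
#7=k depends on [6:m]
#8=m depends on [7:k]
#9=i depends on [8:m]
#10=j has no predecessor
sources: [0:m, 10:j]
N(rest) = Σ N(rest − s) over sources s of rest; N(one piece) = 1:
  size 1 → [9]=1  [10]=1
  size 2 → [8,9]=1  [9,10]=2
  size 3 → [7,8,9]=1  [8,9,10]=3
  size 4 → [6,7,8,9]=1  [7,8,9,10]=4
  size 5 → [5,6,7,8,9]=1  [6,7,8,9,10]=5
  size 6 → [4,5,6,7,8,9]=1  [5,6,7,8,9,10]=6
  size 7 → [2,4,5,6,7,8,9]=1  [3,4,5,6,7,8,9]=1  [4,5,6,7,8,9,10]=7
  size 8 → [2,3,4,5,6,7,8,9]=2  [2,4,5,6,7,8,9,10]=8  [3,4,5,6,7,8,9,10]=8
  size 9 → [1,2,3,4,5,6,7,8,9]=2  [2,3,4,5,6,7,8,9,10]=18
  first=0(m) contributes 20
  first=10(j) contributes 2
|[w]| = 22

22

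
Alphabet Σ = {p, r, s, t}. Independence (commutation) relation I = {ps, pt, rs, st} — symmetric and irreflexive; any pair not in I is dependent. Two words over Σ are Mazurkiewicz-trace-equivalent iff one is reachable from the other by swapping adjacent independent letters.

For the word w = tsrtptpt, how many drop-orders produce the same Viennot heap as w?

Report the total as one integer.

80

drop 0:t onto floor
drop 1:s onto floor
drop 2:r onto {0:t}
drop 3:t onto {2:r}
drop 4:p onto {2:r}
drop 5:t onto {3:t}
drop 6:p onto {4:p}
drop 7:t onto {5:t}
ground layer = {0:t, 1:s}
drop-orders for the pieces not yet dropped (sum over which currently-grounded one goes next):
  1 to go: {1} 1  {6} 1  {7} 1
  2 to go: {1,6} 2  {1,7} 2  {4,6} 1  {5,7} 1  {6,7} 2
  3 to go: {1,4,6} 3  {1,5,7} 3  {1,6,7} 6  {3,5,7} 1  {4,6,7} 3  {5,6,7} 3
  4 to go: {1,3,5,7} 4  {1,4,6,7} 12  {1,5,6,7} 12  {3,5,6,7} 4  {4,5,6,7} 6
  5 to go: {1,3,5,6,7} 20  {1,4,5,6,7} 30  {3,4,5,6,7} 10
  6 to go: {1,3,4,5,6,7} 60  {2,3,4,5,6,7} 10
  if 0:t drops first: 70 orders
  if 1:s drops first: 10 orders
heap linearizations: 80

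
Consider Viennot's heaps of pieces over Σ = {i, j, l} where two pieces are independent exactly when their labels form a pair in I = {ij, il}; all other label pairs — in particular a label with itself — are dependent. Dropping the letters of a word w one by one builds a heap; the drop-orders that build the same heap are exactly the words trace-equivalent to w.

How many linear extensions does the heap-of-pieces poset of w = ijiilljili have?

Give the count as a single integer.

piece 0:i — minimal
piece 1:j — minimal
piece 2:i rests on {0:i}
piece 3:i rests on {2:i}
piece 4:l rests on {1:j}
piece 5:l rests on {4:l}
piece 6:j rests on {5:l}
piece 7:i rests on {3:i}
piece 8:l rests on {6:j}
piece 9:i rests on {7:i}
minimal pieces: {0:i, 1:j}
ways to finish when only these pieces remain (= sum over removing one remaining piece with nothing left below it):
  1 left: {8}→1  {9}→1
  2 left: {6,8}→1  {7,9}→1  {8,9}→2
  3 left: {3,7,9}→1  {5,6,8}→1  {6,8,9}→3  {7,8,9}→3
  4 left: {2,3,7,9}→1  {3,7,8,9}→4  {4,5,6,8}→1  {5,6,8,9}→4  {6,7,8,9}→6
  5 left: {0,2,3,7,9}→1  {1,4,5,6,8}→1  {2,3,7,8,9}→5  {3,6,7,8,9}→10  {4,5,6,8,9}→5  {5,6,7,8,9}→10
  6 left: {0,2,3,7,8,9}→6  {1,4,5,6,8,9}→6  {2,3,6,7,8,9}→15  {3,5,6,7,8,9}→20  {4,5,6,7,8,9}→15
  7 left: {0,2,3,6,7,8,9}→21  {1,4,5,6,7,8,9}→21  {2,3,5,6,7,8,9}→35  {3,4,5,6,7,8,9}→35
  8 left: {0,2,3,5,6,7,8,9}→56  {1,3,4,5,6,7,8,9}→56  {2,3,4,5,6,7,8,9}→70
  placing 0:i first → 126 extensions
  placing 1:j first → 126 extensions
total linear extensions = 252

252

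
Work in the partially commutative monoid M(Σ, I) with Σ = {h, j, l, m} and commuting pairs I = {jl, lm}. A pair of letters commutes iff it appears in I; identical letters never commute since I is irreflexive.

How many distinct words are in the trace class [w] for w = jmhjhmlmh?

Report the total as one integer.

#0=j has no predecessor
#1=m depends on [0:j]
#2=h depends on [1:m]
#3=j depends on [2:h]
#4=h depends on [3:j]
#5=m depends on [4:h]
#6=l depends on [4:h]
#7=m depends on [5:m]
#8=h depends on [6:l, 7:m]
sources: [0:j]
N(rest) = Σ N(rest − s) over sources s of rest; N(one piece) = 1:
  size 1 → [8]=1
  size 2 → [6,8]=1  [7,8]=1
  size 3 → [5,7,8]=1  [6,7,8]=2
  size 4 → [5,6,7,8]=3
  size 5 → [4,5,6,7,8]=3
  size 6 → [3,4,5,6,7,8]=3
  size 7 → [2,3,4,5,6,7,8]=3
  first=0(j) contributes 3

3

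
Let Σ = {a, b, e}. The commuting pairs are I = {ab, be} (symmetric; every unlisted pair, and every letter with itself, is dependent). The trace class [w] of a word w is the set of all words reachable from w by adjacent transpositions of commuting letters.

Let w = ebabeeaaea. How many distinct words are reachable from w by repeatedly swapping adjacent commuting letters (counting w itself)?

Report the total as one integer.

45

0(e) covers ∅
1(b) covers ∅
2(a) covers 0:e
3(b) covers 1:b
4(e) covers 2:a
5(e) covers 4:e
6(a) covers 5:e
7(a) covers 6:a
8(e) covers 7:a
9(a) covers 8:e
floor of heap: 0:e, 1:b
completions by unplaced set U, small U first (add the entries for U minus each lowest piece of U):
  |U|=1: {3}:1  {9}:1
  |U|=2: {1,3}:1  {3,9}:2  {8,9}:1
  |U|=3: {1,3,9}:3  {3,8,9}:3  {7,8,9}:1
  |U|=4: {1,3,8,9}:6  {3,7,8,9}:4  {6,7,8,9}:1
  |U|=5: {1,3,7,8,9}:10  {3,6,7,8,9}:5  {5,6,7,8,9}:1
  |U|=6: {1,3,6,7,8,9}:15  {3,5,6,7,8,9}:6  {4,5,6,7,8,9}:1
  |U|=7: {1,3,5,6,7,8,9}:21  {2,4,5,6,7,8,9}:1  {3,4,5,6,7,8,9}:7
  |U|=8: {0,2,4,5,6,7,8,9}:1  {1,3,4,5,6,7,8,9}:28  {2,3,4,5,6,7,8,9}:8
  start at 0(e): 36
  start at 1(b): 9
sum over floor = 45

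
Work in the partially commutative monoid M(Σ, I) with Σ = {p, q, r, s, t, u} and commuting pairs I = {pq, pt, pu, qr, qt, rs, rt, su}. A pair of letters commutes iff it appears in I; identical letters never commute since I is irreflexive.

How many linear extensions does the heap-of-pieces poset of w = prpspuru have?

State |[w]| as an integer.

#0=p has no predecessor
#1=r depends on [0:p]
#2=p depends on [1:r]
#3=s depends on [2:p]
#4=p depends on [3:s]
#5=u depends on [1:r]
#6=r depends on [4:p, 5:u]
#7=u depends on [6:r]
sources: [0:p]
N(rest) = Σ N(rest − s) over sources s of rest; N(one piece) = 1:
  size 1 → [7]=1
  size 2 → [6,7]=1
  size 3 → [4,6,7]=1  [5,6,7]=1
  size 4 → [3,4,6,7]=1  [4,5,6,7]=2
  size 5 → [2,3,4,6,7]=1  [3,4,5,6,7]=3
  size 6 → [2,3,4,5,6,7]=4
  first=0(p) contributes 4

4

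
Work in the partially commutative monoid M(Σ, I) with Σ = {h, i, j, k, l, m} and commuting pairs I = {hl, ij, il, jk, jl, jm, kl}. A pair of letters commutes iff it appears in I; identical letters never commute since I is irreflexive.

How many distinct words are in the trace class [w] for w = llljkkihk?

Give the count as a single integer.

336

#0=l has no predecessor
#1=l depends on [0:l]
#2=l depends on [1:l]
#3=j has no predecessor
#4=k has no predecessor
#5=k depends on [4:k]
#6=i depends on [5:k]
#7=h depends on [3:j, 6:i]
#8=k depends on [7:h]
sources: [0:l, 3:j, 4:k]
N(rest) = Σ N(rest − s) over sources s of rest; N(one piece) = 1:
  size 1 → [2]=1  [8]=1
  size 2 → [1,2]=1  [2,8]=2  [7,8]=1
  size 3 → [0,1,2]=1  [1,2,8]=3  [2,7,8]=3  [3,7,8]=1  [6,7,8]=1
  size 4 → [0,1,2,8]=4  [1,2,7,8]=6  [2,3,7,8]=4  [2,6,7,8]=4  [3,6,7,8]=2  [5,6,7,8]=1
  size 5 → [0,1,2,7,8]=10  [1,2,3,7,8]=10  [1,2,6,7,8]=10  [2,3,6,7,8]=10  [2,5,6,7,8]=5  [3,5,6,7,8]=3  [4,5,6,7,8]=1
  size 6 → [0,1,2,3,7,8]=20  [0,1,2,6,7,8]=20  [1,2,3,6,7,8]=30  [1,2,5,6,7,8]=15  [2,3,5,6,7,8]=18  [2,4,5,6,7,8]=6  [3,4,5,6,7,8]=4
  size 7 → [0,1,2,3,6,7,8]=70  [0,1,2,5,6,7,8]=35  [1,2,3,5,6,7,8]=63  [1,2,4,5,6,7,8]=21  [2,3,4,5,6,7,8]=28
  first=0(l) contributes 112
  first=3(j) contributes 56
  first=4(k) contributes 168
|[w]| = 336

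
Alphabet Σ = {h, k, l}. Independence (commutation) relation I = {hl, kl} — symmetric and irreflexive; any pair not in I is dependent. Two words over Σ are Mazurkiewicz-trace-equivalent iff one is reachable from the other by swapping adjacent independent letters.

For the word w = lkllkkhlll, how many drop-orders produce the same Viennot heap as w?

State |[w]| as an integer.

#0=l has no predecessor
#1=k has no predecessor
#2=l depends on [0:l]
#3=l depends on [2:l]
#4=k depends on [1:k]
#5=k depends on [4:k]
#6=h depends on [5:k]
#7=l depends on [3:l]
#8=l depends on [7:l]
#9=l depends on [8:l]
sources: [0:l, 1:k]
N(rest) = Σ N(rest − s) over sources s of rest; N(one piece) = 1:
  size 1 → [6]=1  [9]=1
  size 2 → [5,6]=1  [6,9]=2  [8,9]=1
  size 3 → [4,5,6]=1  [5,6,9]=3  [6,8,9]=3  [7,8,9]=1
  size 4 → [1,4,5,6]=1  [3,7,8,9]=1  [4,5,6,9]=4  [5,6,8,9]=6  [6,7,8,9]=4
  size 5 → [1,4,5,6,9]=5  [2,3,7,8,9]=1  [3,6,7,8,9]=5  [4,5,6,8,9]=10  [5,6,7,8,9]=10
  size 6 → [0,2,3,7,8,9]=1  [1,4,5,6,8,9]=15  [2,3,6,7,8,9]=6  [3,5,6,7,8,9]=15  [4,5,6,7,8,9]=20
  size 7 → [0,2,3,6,7,8,9]=7  [1,4,5,6,7,8,9]=35  [2,3,5,6,7,8,9]=21  [3,4,5,6,7,8,9]=35
  size 8 → [0,2,3,5,6,7,8,9]=28  [1,3,4,5,6,7,8,9]=70  [2,3,4,5,6,7,8,9]=56
  first=0(l) contributes 126
  first=1(k) contributes 84
|[w]| = 210

210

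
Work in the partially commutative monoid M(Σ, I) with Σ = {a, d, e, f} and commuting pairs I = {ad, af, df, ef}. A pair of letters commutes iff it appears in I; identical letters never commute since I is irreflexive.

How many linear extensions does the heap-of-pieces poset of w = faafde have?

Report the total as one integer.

45

drop 0:f onto floor
drop 1:a onto floor
drop 2:a onto {1:a}
drop 3:f onto {0:f}
drop 4:d onto floor
drop 5:e onto {2:a, 4:d}
ground layer = {0:f, 1:a, 4:d}
drop-orders for the pieces not yet dropped (sum over which currently-grounded one goes next):
  1 to go: {3} 1  {5} 1
  2 to go: {0,3} 1  {2,5} 1  {3,5} 2  {4,5} 1
  3 to go: {0,3,5} 3  {1,2,5} 1  {2,3,5} 3  {2,4,5} 2  {3,4,5} 3
  4 to go: {0,2,3,5} 6  {0,3,4,5} 6  {1,2,3,5} 4  {1,2,4,5} 3  {2,3,4,5} 8
  if 0:f drops first: 15 orders
  if 1:a drops first: 20 orders
  if 4:d drops first: 10 orders
heap linearizations: 45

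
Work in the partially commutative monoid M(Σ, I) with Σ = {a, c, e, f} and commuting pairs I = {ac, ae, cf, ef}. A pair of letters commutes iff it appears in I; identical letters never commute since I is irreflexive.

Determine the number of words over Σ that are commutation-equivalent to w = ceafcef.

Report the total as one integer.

0(c) covers ∅
1(e) covers 0:c
2(a) covers ∅
3(f) covers 2:a
4(c) covers 1:e
5(e) covers 4:c
6(f) covers 3:f
floor of heap: 0:c, 2:a
completions by unplaced set U, small U first (add the entries for U minus each lowest piece of U):
  |U|=1: {5}:1  {6}:1
  |U|=2: {3,6}:1  {4,5}:1  {5,6}:2
  |U|=3: {1,4,5}:1  {2,3,6}:1  {3,5,6}:3  {4,5,6}:3
  |U|=4: {0,1,4,5}:1  {1,4,5,6}:4  {2,3,5,6}:4  {3,4,5,6}:6
  |U|=5: {0,1,4,5,6}:5  {1,3,4,5,6}:10  {2,3,4,5,6}:10
  start at 0(c): 20
  start at 2(a): 15
sum over floor = 35

35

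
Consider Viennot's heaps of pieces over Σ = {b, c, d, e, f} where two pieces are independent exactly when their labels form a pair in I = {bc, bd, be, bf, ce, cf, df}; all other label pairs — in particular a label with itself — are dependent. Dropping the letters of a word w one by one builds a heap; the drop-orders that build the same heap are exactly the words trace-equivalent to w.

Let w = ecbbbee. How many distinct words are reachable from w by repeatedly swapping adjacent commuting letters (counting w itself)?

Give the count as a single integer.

piece 0:e — minimal
piece 1:c — minimal
piece 2:b — minimal
piece 3:b rests on {2:b}
piece 4:b rests on {3:b}
piece 5:e rests on {0:e}
piece 6:e rests on {5:e}
minimal pieces: {0:e, 1:c, 2:b}
ways to finish when only these pieces remain (= sum over removing one remaining piece with nothing left below it):
  1 left: {1}→1  {4}→1  {6}→1
  2 left: {1,4}→2  {1,6}→2  {3,4}→1  {4,6}→2  {5,6}→1
  3 left: {0,5,6}→1  {1,3,4}→3  {1,4,6}→6  {1,5,6}→3  {2,3,4}→1  {3,4,6}→3  {4,5,6}→3
  4 left: {0,1,5,6}→4  {0,4,5,6}→4  {1,2,3,4}→4  {1,3,4,6}→12  {1,4,5,6}→12  {2,3,4,6}→4  {3,4,5,6}→6
  5 left: {0,1,4,5,6}→20  {0,3,4,5,6}→10  {1,2,3,4,6}→20  {1,3,4,5,6}→30  {2,3,4,5,6}→10
  placing 0:e first → 60 extensions
  placing 1:c first → 20 extensions
  placing 2:b first → 60 extensions
total linear extensions = 140

140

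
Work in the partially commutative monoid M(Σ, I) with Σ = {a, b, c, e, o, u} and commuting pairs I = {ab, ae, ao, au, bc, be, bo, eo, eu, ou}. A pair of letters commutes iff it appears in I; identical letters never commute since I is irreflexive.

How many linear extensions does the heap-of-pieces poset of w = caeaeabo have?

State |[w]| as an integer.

#0=c has no predecessor
#1=a depends on [0:c]
#2=e depends on [0:c]
#3=a depends on [1:a]
#4=e depends on [2:e]
#5=a depends on [3:a]
#6=b has no predecessor
#7=o depends on [0:c]
sources: [0:c, 6:b]
N(rest) = Σ N(rest − s) over sources s of rest; N(one piece) = 1:
  size 1 → [4]=1  [5]=1  [6]=1  [7]=1
  size 2 → [2,4]=1  [3,5]=1  [4,5]=2  [4,6]=2  [4,7]=2  [5,6]=2  [5,7]=2  [6,7]=2
  size 3 → [1,3,5]=1  [2,4,5]=3  [2,4,6]=3  [2,4,7]=3  [3,4,5]=3  [3,5,6]=3  [3,5,7]=3  [4,5,6]=6  [4,5,7]=6  [4,6,7]=6  [5,6,7]=6
  size 4 → [1,3,4,5]=4  [1,3,5,6]=4  [1,3,5,7]=4  [2,3,4,5]=6  [2,4,5,6]=12  [2,4,5,7]=12  [2,4,6,7]=12  [3,4,5,6]=12  [3,4,5,7]=12  [3,5,6,7]=12  [4,5,6,7]=24
  size 5 → [1,2,3,4,5]=10  [1,3,4,5,6]=20  [1,3,4,5,7]=20  [1,3,5,6,7]=20  [2,3,4,5,6]=30  [2,3,4,5,7]=30  [2,4,5,6,7]=60  [3,4,5,6,7]=60
  size 6 → [1,2,3,4,5,6]=60  [1,2,3,4,5,7]=60  [1,3,4,5,6,7]=120  [2,3,4,5,6,7]=180
  first=0(c) contributes 420
  first=6(b) contributes 60
|[w]| = 480

480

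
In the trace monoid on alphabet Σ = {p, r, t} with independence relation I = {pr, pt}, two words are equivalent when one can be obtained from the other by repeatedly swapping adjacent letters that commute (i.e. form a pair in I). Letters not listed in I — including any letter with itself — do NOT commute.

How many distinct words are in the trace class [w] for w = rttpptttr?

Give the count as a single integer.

36

piece 0:r — minimal
piece 1:t rests on {0:r}
piece 2:t rests on {1:t}
piece 3:p — minimal
piece 4:p rests on {3:p}
piece 5:t rests on {2:t}
piece 6:t rests on {5:t}
piece 7:t rests on {6:t}
piece 8:r rests on {7:t}
minimal pieces: {0:r, 3:p}
ways to finish when only these pieces remain (= sum over removing one remaining piece with nothing left below it):
  1 left: {4}→1  {8}→1
  2 left: {3,4}→1  {4,8}→2  {7,8}→1
  3 left: {3,4,8}→3  {4,7,8}→3  {6,7,8}→1
  4 left: {3,4,7,8}→6  {4,6,7,8}→4  {5,6,7,8}→1
  5 left: {2,5,6,7,8}→1  {3,4,6,7,8}→10  {4,5,6,7,8}→5
  6 left: {1,2,5,6,7,8}→1  {2,4,5,6,7,8}→6  {3,4,5,6,7,8}→15
  7 left: {0,1,2,5,6,7,8}→1  {1,2,4,5,6,7,8}→7  {2,3,4,5,6,7,8}→21
  placing 0:r first → 28 extensions
  placing 3:p first → 8 extensions
total linear extensions = 36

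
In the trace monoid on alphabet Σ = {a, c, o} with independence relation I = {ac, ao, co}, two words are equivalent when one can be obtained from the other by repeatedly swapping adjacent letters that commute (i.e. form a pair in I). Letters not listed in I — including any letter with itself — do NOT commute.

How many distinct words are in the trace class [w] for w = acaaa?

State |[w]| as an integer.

0(a) covers ∅
1(c) covers ∅
2(a) covers 0:a
3(a) covers 2:a
4(a) covers 3:a
floor of heap: 0:a, 1:c
completions by unplaced set U, small U first (add the entries for U minus each lowest piece of U):
  |U|=1: {1}:1  {4}:1
  |U|=2: {1,4}:2  {3,4}:1
  |U|=3: {1,3,4}:3  {2,3,4}:1
  start at 0(a): 4
  start at 1(c): 1
sum over floor = 5

5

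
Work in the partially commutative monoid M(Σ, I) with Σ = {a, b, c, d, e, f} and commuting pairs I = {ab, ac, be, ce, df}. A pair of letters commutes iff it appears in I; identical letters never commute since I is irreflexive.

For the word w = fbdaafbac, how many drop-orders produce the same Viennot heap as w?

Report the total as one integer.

3

#0=f has no predecessor
#1=b depends on [0:f]
#2=d depends on [1:b]
#3=a depends on [2:d]
#4=a depends on [3:a]
#5=f depends on [4:a]
#6=b depends on [5:f]
#7=a depends on [5:f]
#8=c depends on [6:b]
sources: [0:f]
N(rest) = Σ N(rest − s) over sources s of rest; N(one piece) = 1:
  size 1 → [7]=1  [8]=1
  size 2 → [6,8]=1  [7,8]=2
  size 3 → [6,7,8]=3
  size 4 → [5,6,7,8]=3
  size 5 → [4,5,6,7,8]=3
  size 6 → [3,4,5,6,7,8]=3
  size 7 → [2,3,4,5,6,7,8]=3
  first=0(f) contributes 3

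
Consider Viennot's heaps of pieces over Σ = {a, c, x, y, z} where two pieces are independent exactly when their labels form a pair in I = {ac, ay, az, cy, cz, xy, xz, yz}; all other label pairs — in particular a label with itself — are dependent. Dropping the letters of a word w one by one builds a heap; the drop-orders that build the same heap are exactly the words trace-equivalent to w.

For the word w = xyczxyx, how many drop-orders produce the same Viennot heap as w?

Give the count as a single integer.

0(x) covers ∅
1(y) covers ∅
2(c) covers 0:x
3(z) covers ∅
4(x) covers 2:c
5(y) covers 1:y
6(x) covers 4:x
floor of heap: 0:x, 1:y, 3:z
completions by unplaced set U, small U first (add the entries for U minus each lowest piece of U):
  |U|=1: {3}:1  {5}:1  {6}:1
  |U|=2: {1,5}:1  {3,5}:2  {3,6}:2  {4,6}:1  {5,6}:2
  |U|=3: {1,3,5}:3  {1,5,6}:3  {2,4,6}:1  {3,4,6}:3  {3,5,6}:6  {4,5,6}:3
  |U|=4: {0,2,4,6}:1  {1,3,5,6}:12  {1,4,5,6}:6  {2,3,4,6}:4  {2,4,5,6}:4  {3,4,5,6}:12
  |U|=5: {0,2,3,4,6}:5  {0,2,4,5,6}:5  {1,2,4,5,6}:10  {1,3,4,5,6}:30  {2,3,4,5,6}:20
  start at 0(x): 60
  start at 1(y): 30
  start at 3(z): 15
sum over floor = 105

105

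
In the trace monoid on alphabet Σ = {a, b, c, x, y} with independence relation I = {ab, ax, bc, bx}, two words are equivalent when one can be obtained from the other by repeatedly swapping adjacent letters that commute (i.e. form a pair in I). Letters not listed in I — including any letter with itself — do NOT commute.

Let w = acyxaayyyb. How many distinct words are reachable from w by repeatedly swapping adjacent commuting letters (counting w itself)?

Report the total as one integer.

0(a) covers ∅
1(c) covers 0:a
2(y) covers 1:c
3(x) covers 2:y
4(a) covers 2:y
5(a) covers 4:a
6(y) covers 3:x, 5:a
7(y) covers 6:y
8(y) covers 7:y
9(b) covers 8:y
floor of heap: 0:a
completions by unplaced set U, small U first (add the entries for U minus each lowest piece of U):
  |U|=1: {9}:1
  |U|=2: {8,9}:1
  |U|=3: {7,8,9}:1
  |U|=4: {6,7,8,9}:1
  |U|=5: {3,6,7,8,9}:1  {5,6,7,8,9}:1
  |U|=6: {3,5,6,7,8,9}:2  {4,5,6,7,8,9}:1
  |U|=7: {3,4,5,6,7,8,9}:3
  |U|=8: {2,3,4,5,6,7,8,9}:3
  start at 0(a): 3

3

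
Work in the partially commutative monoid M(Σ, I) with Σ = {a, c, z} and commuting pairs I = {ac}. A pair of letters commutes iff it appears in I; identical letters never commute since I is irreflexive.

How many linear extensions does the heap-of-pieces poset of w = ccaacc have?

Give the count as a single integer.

piece 0:c — minimal
piece 1:c rests on {0:c}
piece 2:a — minimal
piece 3:a rests on {2:a}
piece 4:c rests on {1:c}
piece 5:c rests on {4:c}
minimal pieces: {0:c, 2:a}
ways to finish when only these pieces remain (= sum over removing one remaining piece with nothing left below it):
  1 left: {3}→1  {5}→1
  2 left: {2,3}→1  {3,5}→2  {4,5}→1
  3 left: {1,4,5}→1  {2,3,5}→3  {3,4,5}→3
  4 left: {0,1,4,5}→1  {1,3,4,5}→4  {2,3,4,5}→6
  placing 0:c first → 10 extensions
  placing 2:a first → 5 extensions
total linear extensions = 15

15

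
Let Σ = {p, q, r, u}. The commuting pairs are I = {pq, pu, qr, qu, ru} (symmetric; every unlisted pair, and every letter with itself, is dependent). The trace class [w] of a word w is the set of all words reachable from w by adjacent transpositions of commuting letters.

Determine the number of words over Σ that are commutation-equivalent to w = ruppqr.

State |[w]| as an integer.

piece 0:r — minimal
piece 1:u — minimal
piece 2:p rests on {0:r}
piece 3:p rests on {2:p}
piece 4:q — minimal
piece 5:r rests on {3:p}
minimal pieces: {0:r, 1:u, 4:q}
ways to finish when only these pieces remain (= sum over removing one remaining piece with nothing left below it):
  1 left: {1}→1  {4}→1  {5}→1
  2 left: {1,4}→2  {1,5}→2  {3,5}→1  {4,5}→2
  3 left: {1,3,5}→3  {1,4,5}→6  {2,3,5}→1  {3,4,5}→3
  4 left: {0,2,3,5}→1  {1,2,3,5}→4  {1,3,4,5}→12  {2,3,4,5}→4
  placing 0:r first → 20 extensions
  placing 1:u first → 5 extensions
  placing 4:q first → 5 extensions
total linear extensions = 30

30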